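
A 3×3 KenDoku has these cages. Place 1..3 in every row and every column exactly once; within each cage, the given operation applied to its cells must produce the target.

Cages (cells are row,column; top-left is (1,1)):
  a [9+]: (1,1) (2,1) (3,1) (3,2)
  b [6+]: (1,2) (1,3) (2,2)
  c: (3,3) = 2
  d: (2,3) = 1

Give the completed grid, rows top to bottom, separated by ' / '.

Cage d is given, leaving (2,3) = 1.
The 4 cells of cage a must have sum 9, so (3,2) = 3.
C is a freebie, which forces (3,3) = 2.
Cage b has sum 6, so (1,2) = 1.
2 is placed in column 3, so (1,3) = 3.
3 is placed in column 2; hence (2,2) = 2.
Row 3 already has 2; hence (3,1) = 1.
3 is placed in row 1; hence (1,1) = 2.
2 is placed in row 2, which forces (2,1) = 3.

2 1 3 / 3 2 1 / 1 3 2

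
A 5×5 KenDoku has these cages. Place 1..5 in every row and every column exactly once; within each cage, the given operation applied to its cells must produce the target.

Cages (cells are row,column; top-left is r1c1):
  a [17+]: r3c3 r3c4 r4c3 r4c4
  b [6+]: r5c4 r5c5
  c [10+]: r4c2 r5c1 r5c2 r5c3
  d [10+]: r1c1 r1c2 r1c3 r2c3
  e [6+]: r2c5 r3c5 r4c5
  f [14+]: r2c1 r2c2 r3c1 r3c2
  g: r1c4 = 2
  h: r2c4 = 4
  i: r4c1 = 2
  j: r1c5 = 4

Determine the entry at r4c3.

4

G is a freebie, leaving r1c4 = 2.
Cage j is given, so r1c5 = 4.
Cage h is a single given cell; hence r2c4 = 4.
I is a freebie, leaving r4c1 = 2.
Cage d has sum 10; hence r2c3 = 1.
Column 3 needs a 2, and only r5c3 is open for it.
The only place for 3 in column 3 is r1c3.
In column 4, 1 can only go at r5c4, so r5c4 = 1.
The 4 cells of cage c must have sum 10; hence r4c2 = 1.
Row 4 now contains 1, which forces r4c5 = 3.
Row 5 now contains 1, leaving r5c5 = 5.
Cage d has sum 10; hence r1c1 = 1.
1 is placed in column 2, leaving r1c2 = 5.
Column 5 now contains 3, leaving r2c5 = 2.
The 4 cells of cage a must have sum 17, so r3c3 = 5.
Cage a needs sum 17, so r3c4 = 3.
Cage e needs sum 6, so r3c5 = 1.
Cage a needs sum 17, leaving r4c3 = 4.
Row 4 now contains 3, so r4c4 = 5.
Cage f has sum 14; hence r2c1 = 5.
Row 2 already has 2, which forces r2c2 = 3.
3 is placed in row 3, which forces r3c1 = 4.
The 4 cells of cage f must have sum 14, which forces r3c2 = 2.
Column 1 already has 4, leaving r5c1 = 3.
Column 2 already has 3; hence r5c2 = 4.
The full grid is 1 5 3 2 4 / 5 3 1 4 2 / 4 2 5 3 1 / 2 1 4 5 3 / 3 4 2 1 5.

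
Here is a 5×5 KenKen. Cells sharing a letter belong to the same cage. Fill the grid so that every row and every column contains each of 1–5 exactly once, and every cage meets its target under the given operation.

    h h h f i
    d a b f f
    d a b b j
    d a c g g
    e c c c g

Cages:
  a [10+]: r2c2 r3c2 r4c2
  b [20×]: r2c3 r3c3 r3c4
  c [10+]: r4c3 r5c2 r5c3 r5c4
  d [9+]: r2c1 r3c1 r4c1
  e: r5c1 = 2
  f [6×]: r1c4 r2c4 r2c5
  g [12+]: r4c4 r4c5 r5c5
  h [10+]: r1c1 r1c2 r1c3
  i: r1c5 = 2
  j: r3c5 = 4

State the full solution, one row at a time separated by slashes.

4 1 5 3 2 / 5 3 4 2 1 / 3 2 1 5 4 / 1 5 2 4 3 / 2 4 3 1 5

Cage i is a single given cell, which forces r1c5 = 2.
Cage j is given, leaving r3c5 = 4.
Cage e is given, so r5c1 = 2.
Cage f needs product 6, which forces r2c4 = 2.
The 3 cells of cage g must have sum 12; hence r4c4 = 4.
Row 2 already has 2; hence r2c3 = 4.
Row 1 needs a 3, and only r1c4 is open for it.
Cage f has product 6, leaving r2c5 = 1.
Row 3 needs a 2, and only r3c2 is open for it.
Row 3 needs a 3, and only r3c1 is open for it.
Column 1 already has 3, so r2c1 = 5.
Row 2 now contains 5, which forces r2c2 = 3.
Cage d has sum 9, leaving r4c1 = 1.
3 is placed in column 2, so r4c2 = 5.
Row 4 now contains 1, so r4c3 = 2.
5 is placed in row 4, leaving r4c5 = 3.
Column 5 now contains 3, leaving r5c5 = 5.
Column 1 now contains 1, which forces r1c1 = 4.
Cage h has sum 10, leaving r1c2 = 1.
The 3 cells of cage h must have sum 10, so r1c3 = 5.
Column 3 now contains 5, leaving r3c3 = 1.
Row 3 already has 1, leaving r3c4 = 5.
Cage c has sum 10, so r5c2 = 4.
Row 5 already has 5, leaving r5c3 = 3.
Row 5 already has 5, so r5c4 = 1.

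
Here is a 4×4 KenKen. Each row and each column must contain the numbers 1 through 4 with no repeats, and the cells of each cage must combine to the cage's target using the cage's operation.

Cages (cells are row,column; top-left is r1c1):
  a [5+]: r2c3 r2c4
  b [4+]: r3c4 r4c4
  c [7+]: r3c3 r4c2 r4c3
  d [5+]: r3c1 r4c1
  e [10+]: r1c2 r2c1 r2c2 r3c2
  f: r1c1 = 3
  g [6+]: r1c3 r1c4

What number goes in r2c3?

F is a freebie, so r1c1 = 3.
The only place for 1 in row 1 is r1c2.
The only place for 2 in column 1 is r2c1.
The only place for 3 in row 2 is r2c2.
Column 2 already has 3, which forces r3c2 = 4.
Column 2 already has 4, which forces r4c2 = 2.
Row 3 now contains 4, leaving r3c1 = 1.
Row 3 already has 1, which forces r3c3 = 2.
Row 3 already has 1; hence r3c4 = 3.
The two cells of cage d must have sum 5, which forces r4c1 = 4.
Row 4 already has 4, so r4c3 = 3.
Column 4 now contains 3; hence r4c4 = 1.
Column 3 now contains 2, leaving r1c3 = 4.
Cage g needs two cells with sum 6, which forces r1c4 = 2.
Cage a needs two cells with sum 5, leaving r2c3 = 1.
1 is placed in column 4, which forces r2c4 = 4.
Completed grid: 3 1 4 2 / 2 3 1 4 / 1 4 2 3 / 4 2 3 1.

1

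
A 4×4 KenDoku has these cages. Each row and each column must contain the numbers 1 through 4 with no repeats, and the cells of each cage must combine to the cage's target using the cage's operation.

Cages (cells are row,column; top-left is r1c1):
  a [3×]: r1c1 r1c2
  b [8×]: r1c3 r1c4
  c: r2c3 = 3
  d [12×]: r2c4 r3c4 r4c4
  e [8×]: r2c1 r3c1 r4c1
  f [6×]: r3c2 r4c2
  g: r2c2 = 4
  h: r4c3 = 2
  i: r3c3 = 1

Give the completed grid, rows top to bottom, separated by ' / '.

3 1 4 2 / 2 4 3 1 / 4 2 1 3 / 1 3 2 4

Cage g is a single given cell, which forces r2c2 = 4.
C is a freebie, which forces r2c3 = 3.
Row 2 now contains 3, which forces r2c4 = 1.
Cage i is given, so r3c3 = 1.
H is a freebie, so r4c3 = 2.
2 is placed in column 3, so r1c3 = 4.
The two cells of cage b must have product 8, leaving r1c4 = 2.
Row 2 now contains 1; hence r2c1 = 2.
The 3 cells of cage e must have product 8, leaving r3c1 = 4.
Cage f's pair has product 6, so r3c2 = 2.
Row 3 now contains 4, leaving r3c4 = 3.
Cage e has product 8, which forces r4c1 = 1.
Row 4 already has 2, leaving r4c2 = 3.
Column 4 now contains 3; hence r4c4 = 4.
Column 1 now contains 1, so r1c1 = 3.
Column 2 now contains 3, so r1c2 = 1.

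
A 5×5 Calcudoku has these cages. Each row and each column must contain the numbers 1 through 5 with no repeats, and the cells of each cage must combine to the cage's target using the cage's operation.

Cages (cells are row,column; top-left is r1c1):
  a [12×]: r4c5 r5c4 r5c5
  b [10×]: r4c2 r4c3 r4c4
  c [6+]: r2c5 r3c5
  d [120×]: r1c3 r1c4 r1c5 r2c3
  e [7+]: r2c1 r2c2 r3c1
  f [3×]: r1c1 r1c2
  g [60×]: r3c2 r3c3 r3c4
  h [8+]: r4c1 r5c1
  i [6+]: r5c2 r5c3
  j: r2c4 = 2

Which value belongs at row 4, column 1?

Cage j is given; hence r2c4 = 2.
Row 4 needs a 4, and only r4c5 is open for it.
The only place for 2 in row 3 is r3c1.
Row 2 needs a 3, and only r2c3 is open for it.
The only place for 5 in row 2 is r2c5.
Column 5 now contains 5, so r1c5 = 2.
Column 5 now contains 5, which forces r3c5 = 1.
Column 5 now contains 1, which forces r5c5 = 3.
The two cells of cage h must have sum 8, so r4c1 = 3.
Row 5 now contains 3, which forces r5c1 = 5.
Row 5 now contains 3, which forces r5c4 = 1.
3 is placed in column 1, so r1c1 = 1.
Cage f needs two cells with product 3; hence r1c2 = 3.
Column 1 already has 1, so r2c1 = 4.
4 is placed in row 2; hence r2c2 = 1.
Column 2 already has 1, leaving r4c2 = 2.
Row 4 now contains 2; hence r4c3 = 1.
Column 4 already has 1, so r4c4 = 5.
2 is placed in column 2, which forces r5c2 = 4.
Row 5 now contains 4, which forces r5c3 = 2.
Cage d needs product 120; hence r1c3 = 5.
Column 4 now contains 5, which forces r1c4 = 4.
4 is placed in column 2, which forces r3c2 = 5.
Cage g needs product 60, so r3c3 = 4.
Cage g needs product 60, leaving r3c4 = 3.
The full grid is 1 3 5 4 2 / 4 1 3 2 5 / 2 5 4 3 1 / 3 2 1 5 4 / 5 4 2 1 3.

3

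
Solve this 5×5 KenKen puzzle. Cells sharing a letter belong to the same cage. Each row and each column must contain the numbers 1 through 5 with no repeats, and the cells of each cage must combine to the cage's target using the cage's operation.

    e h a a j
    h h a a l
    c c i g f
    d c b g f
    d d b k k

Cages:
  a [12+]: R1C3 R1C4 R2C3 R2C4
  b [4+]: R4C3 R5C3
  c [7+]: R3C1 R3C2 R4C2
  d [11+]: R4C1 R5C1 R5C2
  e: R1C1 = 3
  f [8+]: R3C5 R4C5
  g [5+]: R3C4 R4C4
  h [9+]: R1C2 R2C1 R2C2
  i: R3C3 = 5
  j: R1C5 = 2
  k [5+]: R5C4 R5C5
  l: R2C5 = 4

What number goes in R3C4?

Cage e is given, leaving R1C1 = 3.
J is a freebie, so R1C5 = 2.
Cage l is a single given cell, so R2C5 = 4.
I is a freebie, which forces R3C3 = 5.
Row 3 now contains 5, so R3C5 = 3.
3 is placed in column 5; hence R4C5 = 5.
3 is placed in column 5; hence R5C5 = 1.
Cage h has sum 9, which forces R2C2 = 3.
The two cells of cage b must have sum 4, which forces R4C3 = 1.
Row 5 already has 1, which forces R5C3 = 3.
Cage k needs two cells with sum 5, leaving R5C4 = 4.
Column 3 now contains 1; hence R1C3 = 4.
Column 3 now contains 1, leaving R2C3 = 2.
The two cells of cage g must have sum 5; hence R3C4 = 2.
Cage d needs sum 11, which forces R4C1 = 4.
Row 4 now contains 4, which forces R4C2 = 2.
4 is placed in column 4, so R4C4 = 3.
2 is placed in column 2, so R5C2 = 5.
Column 2 already has 5, which forces R1C2 = 1.
Row 1 already has 1, so R1C4 = 5.
The 3 cells of cage h must have sum 9, so R2C1 = 5.
Column 4 now contains 5; hence R2C4 = 1.
Column 1 already has 4, so R3C1 = 1.
The 3 cells of cage c must have sum 7, so R3C2 = 4.
5 is placed in row 5, leaving R5C1 = 2.
The full grid is 3 1 4 5 2 / 5 3 2 1 4 / 1 4 5 2 3 / 4 2 1 3 5 / 2 5 3 4 1.

2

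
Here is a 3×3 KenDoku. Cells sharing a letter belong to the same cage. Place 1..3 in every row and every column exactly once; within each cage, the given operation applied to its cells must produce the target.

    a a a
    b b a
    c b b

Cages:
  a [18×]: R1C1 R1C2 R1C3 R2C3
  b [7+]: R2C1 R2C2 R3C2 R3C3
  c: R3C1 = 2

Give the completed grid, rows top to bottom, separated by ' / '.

The 4 cells of cage a must have product 18; hence R2C3 = 3.
Cage c is a single given cell, which forces R3C1 = 2.
2 is placed in row 3; hence R3C3 = 1.
Column 3 already has 1; hence R1C3 = 2.
2 is placed in column 1; hence R2C1 = 1.
Cage b needs sum 7, which forces R2C2 = 2.
Row 3 already has 1, leaving R3C2 = 3.
Column 1 already has 1, so R1C1 = 3.
Column 2 now contains 3, so R1C2 = 1.

3 1 2 / 1 2 3 / 2 3 1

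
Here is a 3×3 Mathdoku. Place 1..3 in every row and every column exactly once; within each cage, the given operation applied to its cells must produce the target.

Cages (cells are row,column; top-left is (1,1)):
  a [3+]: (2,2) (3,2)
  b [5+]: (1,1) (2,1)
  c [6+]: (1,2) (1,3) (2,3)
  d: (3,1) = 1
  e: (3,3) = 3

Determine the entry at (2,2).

1

Cage d is a single given cell, so (3,1) = 1.
1 is placed in row 3, so (3,2) = 2.
E is a freebie; hence (3,3) = 3.
Cage c needs sum 6, leaving (1,2) = 3.
2 is placed in column 2, so (2,2) = 1.
1 is placed in row 2; hence (2,3) = 2.
Row 1 now contains 3, leaving (1,1) = 2.
Column 3 already has 2, which forces (1,3) = 1.
Row 2 now contains 2, leaving (2,1) = 3.
Filled in: 2 3 1 / 3 1 2 / 1 2 3.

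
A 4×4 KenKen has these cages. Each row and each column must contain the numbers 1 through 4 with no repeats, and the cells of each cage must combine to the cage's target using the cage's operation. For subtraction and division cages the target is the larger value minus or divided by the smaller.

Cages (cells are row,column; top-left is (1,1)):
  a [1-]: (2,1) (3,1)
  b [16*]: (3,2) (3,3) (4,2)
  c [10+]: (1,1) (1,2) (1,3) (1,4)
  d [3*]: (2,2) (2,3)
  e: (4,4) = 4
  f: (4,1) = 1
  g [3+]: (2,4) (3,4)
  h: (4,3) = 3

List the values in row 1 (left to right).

2 1 4 3

F is a freebie, which forces (4,1) = 1.
Cage h is a single given cell, leaving (4,3) = 3.
E is a freebie; hence (4,4) = 4.
Cage d's pair has product 3, which forces (2,2) = 3.
Column 3 now contains 3; hence (2,3) = 1.
Row 2 now contains 1, leaving (2,4) = 2.
Cage b has product 16, leaving (3,2) = 4.
Cage b has product 16; hence (3,3) = 2.
2 is placed in column 4; hence (3,4) = 1.
Row 4 already has 4; hence (4,2) = 2.
Cage c needs sum 10; hence (1,1) = 2.
Column 2 now contains 2; hence (1,2) = 1.
Column 3 now contains 2, so (1,3) = 4.
1 is placed in column 4, which forces (1,4) = 3.
Row 2 already has 2, leaving (2,1) = 4.
Row 3 now contains 2, which forces (3,1) = 3.
Completed grid: 2 1 4 3 / 4 3 1 2 / 3 4 2 1 / 1 2 3 4.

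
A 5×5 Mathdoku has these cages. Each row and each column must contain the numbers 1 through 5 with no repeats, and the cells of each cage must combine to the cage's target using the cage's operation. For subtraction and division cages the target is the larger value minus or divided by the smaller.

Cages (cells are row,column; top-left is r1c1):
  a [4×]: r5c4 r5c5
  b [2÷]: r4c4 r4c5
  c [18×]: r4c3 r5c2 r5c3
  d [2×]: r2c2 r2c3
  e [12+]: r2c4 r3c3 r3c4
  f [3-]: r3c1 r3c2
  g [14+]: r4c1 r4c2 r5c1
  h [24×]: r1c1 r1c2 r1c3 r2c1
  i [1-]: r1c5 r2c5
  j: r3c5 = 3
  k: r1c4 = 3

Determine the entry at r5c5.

1

K is a freebie, so r1c4 = 3.
J is a freebie, which forces r3c5 = 3.
Cage g needs sum 14, leaving r4c1 = 4.
Cage g needs sum 14, leaving r4c2 = 5.
Cage c has product 18; hence r4c3 = 3.
The 3 cells of cage g must have sum 14, leaving r5c1 = 5.
Cage c has product 18, so r5c2 = 3.
Cage c has product 18, so r5c3 = 2.
Cage h has product 24, which forces r2c1 = 3.
The two cells of cage d must have product 2, so r2c2 = 2.
2 is placed in column 3, leaving r2c3 = 1.
Cage e has sum 12; hence r2c4 = 5.
Row 2 already has 5, which forces r2c5 = 4.
Cage f needs two cells with difference 3, which forces r3c1 = 1.
The two cells of cage f must have difference 3, which forces r3c2 = 4.
The 3 cells of cage e must have sum 12, which forces r3c3 = 5.
Cage e has sum 12; hence r3c4 = 2.
2 is placed in column 4; hence r4c4 = 1.
Row 4 now contains 1; hence r4c5 = 2.
1 is placed in column 4, leaving r5c4 = 4.
Column 5 now contains 4, leaving r5c5 = 1.
Column 1 already has 1; hence r1c1 = 2.
4 is placed in column 2, leaving r1c2 = 1.
Column 3 already has 1; hence r1c3 = 4.
Column 5 already has 1, so r1c5 = 5.
Completed grid: 2 1 4 3 5 / 3 2 1 5 4 / 1 4 5 2 3 / 4 5 3 1 2 / 5 3 2 4 1.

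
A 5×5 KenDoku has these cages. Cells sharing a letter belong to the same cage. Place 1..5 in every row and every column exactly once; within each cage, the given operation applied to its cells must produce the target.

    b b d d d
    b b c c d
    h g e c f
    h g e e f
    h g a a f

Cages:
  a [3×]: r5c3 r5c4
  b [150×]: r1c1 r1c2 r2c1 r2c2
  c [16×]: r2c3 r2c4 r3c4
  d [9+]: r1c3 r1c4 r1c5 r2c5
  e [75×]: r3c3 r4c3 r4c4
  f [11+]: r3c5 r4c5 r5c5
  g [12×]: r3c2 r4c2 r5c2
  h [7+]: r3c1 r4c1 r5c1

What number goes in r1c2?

2

Cage e needs product 75, leaving r3c3 = 5.
Cage e has product 75, leaving r4c3 = 3.
The 3 cells of cage e must have product 75; hence r4c4 = 5.
Column 3 now contains 3, so r5c3 = 1.
Row 5 now contains 1; hence r5c4 = 3.
The 3 cells of cage g must have product 12; hence r3c2 = 3.
Cage g needs product 12, leaving r4c2 = 1.
Row 5 already has 3, so r5c2 = 4.
Cage f needs sum 11, leaving r5c5 = 5.
Cage h needs sum 7, leaving r3c1 = 1.
The 3 cells of cage h must have sum 7, so r4c1 = 4.
Row 4 already has 4, which forces r4c5 = 2.
Row 5 now contains 4, which forces r5c1 = 2.
Cage d needs sum 9, so r1c3 = 4.
Cage d has sum 9, so r1c4 = 1.
Cage d needs sum 9, leaving r1c5 = 3.
Column 3 now contains 4, leaving r2c3 = 2.
Column 4 now contains 1, leaving r2c4 = 4.
2 is placed in column 5, leaving r2c5 = 1.
4 is placed in column 4, so r3c4 = 2.
2 is placed in column 5, leaving r3c5 = 4.
Row 1 already has 3, so r1c1 = 5.
Cage b has product 150, so r1c2 = 2.
The 4 cells of cage b must have product 150; hence r2c1 = 3.
Row 2 now contains 2, which forces r2c2 = 5.
Completed grid: 5 2 4 1 3 / 3 5 2 4 1 / 1 3 5 2 4 / 4 1 3 5 2 / 2 4 1 3 5.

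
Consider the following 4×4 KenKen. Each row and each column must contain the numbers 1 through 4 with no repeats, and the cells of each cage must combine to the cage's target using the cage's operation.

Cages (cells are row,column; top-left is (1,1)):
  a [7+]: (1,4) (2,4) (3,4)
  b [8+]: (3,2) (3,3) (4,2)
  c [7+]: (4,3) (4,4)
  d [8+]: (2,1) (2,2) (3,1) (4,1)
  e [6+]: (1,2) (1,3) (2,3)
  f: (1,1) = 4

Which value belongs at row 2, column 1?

3

Cage f is a single given cell, so (1,1) = 4.
Cage d needs sum 8, leaving (2,2) = 2.
Cage e has sum 6, so (1,3) = 2.
Row 1 already has 2, leaving (1,4) = 1.
Column 4 now contains 1, so (2,4) = 4.
Column 4 now contains 4, which forces (3,4) = 2.
Column 4 now contains 4; hence (4,4) = 3.
1 is placed in row 1, leaving (1,2) = 3.
Cage e needs sum 6; hence (2,3) = 1.
The 4 cells of cage d must have sum 8, leaving (4,1) = 2.
3 is placed in row 4, which forces (4,3) = 4.
Row 2 already has 1, which forces (2,1) = 3.
Cage d needs sum 8, leaving (3,1) = 1.
The 3 cells of cage b must have sum 8, so (3,2) = 4.
4 is placed in column 3, which forces (3,3) = 3.
Row 4 now contains 4, which forces (4,2) = 1.
The full grid is 4 3 2 1 / 3 2 1 4 / 1 4 3 2 / 2 1 4 3.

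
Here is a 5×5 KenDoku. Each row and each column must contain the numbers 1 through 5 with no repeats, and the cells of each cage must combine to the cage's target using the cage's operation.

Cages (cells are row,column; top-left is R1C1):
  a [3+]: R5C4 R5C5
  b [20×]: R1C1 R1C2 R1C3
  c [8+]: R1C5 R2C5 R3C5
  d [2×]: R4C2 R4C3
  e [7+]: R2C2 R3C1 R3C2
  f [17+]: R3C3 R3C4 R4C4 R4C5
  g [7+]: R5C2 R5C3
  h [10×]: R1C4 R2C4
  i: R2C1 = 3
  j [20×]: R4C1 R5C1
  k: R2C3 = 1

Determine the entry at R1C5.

Cage i is a single given cell, which forces R2C1 = 3.
K is a freebie, leaving R2C3 = 1.
1 is placed in column 3; hence R4C3 = 2.
Row 4 already has 2, which forces R4C2 = 1.
Cage b has product 20, leaving R1C1 = 1.
Column 1 already has 1, which forces R3C1 = 2.
Cage e needs sum 7; hence R2C2 = 2.
Row 2 already has 2, leaving R2C4 = 5.
Row 2 now contains 5, which forces R2C5 = 4.
Cage e needs sum 7; hence R3C2 = 3.
3 is placed in row 3; hence R3C4 = 4.
Cage c needs sum 8; hence R3C5 = 1.
Column 4 now contains 4, leaving R4C4 = 3.
Row 4 already has 3; hence R4C5 = 5.
3 is placed in column 2, leaving R5C2 = 4.
Column 5 now contains 1, which forces R5C5 = 2.
Column 2 now contains 4, so R1C2 = 5.
Cage b needs product 20, leaving R1C3 = 4.
Column 4 already has 5, leaving R1C4 = 2.
Column 5 now contains 2, which forces R1C5 = 3.
Row 3 already has 4, which forces R3C3 = 5.
5 is placed in row 4; hence R4C1 = 4.
4 is placed in row 5; hence R5C1 = 5.
Cage g's pair has sum 7, which forces R5C3 = 3.
Row 5 already has 2; hence R5C4 = 1.
Filled in: 1 5 4 2 3 / 3 2 1 5 4 / 2 3 5 4 1 / 4 1 2 3 5 / 5 4 3 1 2.

3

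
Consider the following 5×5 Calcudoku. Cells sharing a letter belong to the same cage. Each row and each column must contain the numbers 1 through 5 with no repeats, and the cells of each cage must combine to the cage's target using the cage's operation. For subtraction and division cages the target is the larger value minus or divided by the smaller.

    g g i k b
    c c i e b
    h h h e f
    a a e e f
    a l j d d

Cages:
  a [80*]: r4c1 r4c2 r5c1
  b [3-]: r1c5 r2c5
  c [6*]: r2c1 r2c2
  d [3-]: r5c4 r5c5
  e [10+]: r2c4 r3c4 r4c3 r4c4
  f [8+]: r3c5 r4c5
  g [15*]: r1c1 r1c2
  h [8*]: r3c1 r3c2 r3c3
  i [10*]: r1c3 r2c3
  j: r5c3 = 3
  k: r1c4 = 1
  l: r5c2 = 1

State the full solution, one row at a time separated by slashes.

3 5 2 1 4 / 2 3 5 4 1 / 1 2 4 3 5 / 5 4 1 2 3 / 4 1 3 5 2

K is a freebie, which forces r1c4 = 1.
Cage a needs product 80, so r4c1 = 5.
Cage a needs product 80, leaving r4c2 = 4.
Row 4 now contains 5, so r4c5 = 3.
Cage a has product 80, leaving r5c1 = 4.
L is a freebie, so r5c2 = 1.
J is a freebie; hence r5c3 = 3.
5 is placed in column 1, so r1c1 = 3.
Cage g's pair has product 15, so r1c2 = 5.
Row 1 now contains 5; hence r1c3 = 2.
2 is placed in row 1, leaving r1c5 = 4.
Column 1 now contains 3, which forces r2c1 = 2.
Row 2 already has 2, so r2c2 = 3.
2 is placed in column 3; hence r2c3 = 5.
Row 2 now contains 3; hence r2c4 = 4.
Row 2 now contains 5, so r2c5 = 1.
The 3 cells of cage h must have product 8, leaving r3c1 = 1.
1 is placed in column 2, so r3c2 = 2.
Cage h has product 8, so r3c3 = 4.
Column 4 now contains 4; hence r3c4 = 3.
3 is placed in column 5, so r3c5 = 5.
Cage e has sum 10, which forces r4c3 = 1.
Row 4 now contains 3, so r4c4 = 2.
2 is placed in column 4, so r5c4 = 5.
5 is placed in column 5, which forces r5c5 = 2.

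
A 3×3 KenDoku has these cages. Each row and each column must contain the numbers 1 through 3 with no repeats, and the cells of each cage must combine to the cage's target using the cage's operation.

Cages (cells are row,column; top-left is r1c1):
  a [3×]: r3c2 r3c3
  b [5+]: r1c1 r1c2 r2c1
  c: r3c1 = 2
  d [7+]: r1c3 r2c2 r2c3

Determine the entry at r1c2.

1

Cage c is given; hence r3c1 = 2.
Cage b needs sum 5, leaving r1c1 = 3.
The 3 cells of cage b must have sum 5, which forces r1c2 = 1.
3 is placed in row 1, so r1c3 = 2.
Column 1 already has 2, which forces r2c1 = 1.
Row 2 now contains 1, which forces r2c3 = 3.
Column 2 already has 1, which forces r3c2 = 3.
3 is placed in column 3, which forces r3c3 = 1.
Row 2 already has 3, so r2c2 = 2.
Completed grid: 3 1 2 / 1 2 3 / 2 3 1.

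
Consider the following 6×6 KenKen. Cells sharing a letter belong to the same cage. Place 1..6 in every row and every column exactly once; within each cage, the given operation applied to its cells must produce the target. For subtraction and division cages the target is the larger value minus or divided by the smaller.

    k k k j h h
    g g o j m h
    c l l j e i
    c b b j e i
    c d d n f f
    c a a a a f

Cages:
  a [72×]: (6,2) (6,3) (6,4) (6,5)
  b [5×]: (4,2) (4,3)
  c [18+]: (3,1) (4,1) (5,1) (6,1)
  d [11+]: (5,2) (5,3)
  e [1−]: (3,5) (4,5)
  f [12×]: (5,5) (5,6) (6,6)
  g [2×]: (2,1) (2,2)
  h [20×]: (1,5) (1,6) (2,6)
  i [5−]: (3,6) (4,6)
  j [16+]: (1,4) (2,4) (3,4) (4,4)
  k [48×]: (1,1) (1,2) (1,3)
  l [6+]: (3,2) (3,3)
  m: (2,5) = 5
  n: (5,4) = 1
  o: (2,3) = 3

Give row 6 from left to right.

5 3 1 4 6 2

Cage o is given, leaving (2,3) = 3.
Cage m is given, which forces (2,5) = 5.
N is a freebie, leaving (5,4) = 1.
Cage h has product 20, which forces (1,6) = 5.
In row 1, 1 can only go at (1,5), so (1,5) = 1.
The 3 cells of cage h must have product 20; hence (2,6) = 4.
The only place for 3 in row 1 is (1,4).
Row 2 needs a 6, and only (2,4) is open for it.
Column 4 now contains 6, so (6,4) = 4.
The only place for 2 in row 6 is (6,6).
Cage f has product 12, so (5,5) = 2.
Cage f has product 12, which forces (5,6) = 3.
The only place for 2 in row 4 is (4,4).
Column 4 already has 2, leaving (3,4) = 5.
In row 3, 1 can only go at (3,6), so (3,6) = 1.
1 is placed in column 6, which forces (4,6) = 6.
Row 3 needs a 6, and only (3,1) is open for it.
The only place for 3 in row 3 is (3,5).
Column 5 already has 3, leaving (4,5) = 4.
The 4 cells of cage a must have product 72; hence (6,2) = 3.
Cage a has product 72, leaving (6,3) = 1.
Column 5 already has 3, so (6,5) = 6.
Cage c needs sum 18, leaving (4,1) = 3.
Cage b needs two cells with product 5, which forces (4,2) = 1.
Column 3 already has 1, which forces (4,3) = 5.
Cage c has sum 18, so (5,1) = 4.
Column 3 already has 5, which forces (5,3) = 6.
Row 6 already has 3, which forces (6,1) = 5.
4 is placed in column 1; hence (1,1) = 2.
The 3 cells of cage k must have product 48, leaving (1,2) = 6.
Cage k needs product 48; hence (1,3) = 4.
The two cells of cage g must have product 2; hence (2,1) = 1.
1 is placed in column 2, so (2,2) = 2.
2 is placed in column 2; hence (3,2) = 4.
4 is placed in column 3, leaving (3,3) = 2.
Row 5 now contains 6; hence (5,2) = 5.
The full grid is 2 6 4 3 1 5 / 1 2 3 6 5 4 / 6 4 2 5 3 1 / 3 1 5 2 4 6 / 4 5 6 1 2 3 / 5 3 1 4 6 2.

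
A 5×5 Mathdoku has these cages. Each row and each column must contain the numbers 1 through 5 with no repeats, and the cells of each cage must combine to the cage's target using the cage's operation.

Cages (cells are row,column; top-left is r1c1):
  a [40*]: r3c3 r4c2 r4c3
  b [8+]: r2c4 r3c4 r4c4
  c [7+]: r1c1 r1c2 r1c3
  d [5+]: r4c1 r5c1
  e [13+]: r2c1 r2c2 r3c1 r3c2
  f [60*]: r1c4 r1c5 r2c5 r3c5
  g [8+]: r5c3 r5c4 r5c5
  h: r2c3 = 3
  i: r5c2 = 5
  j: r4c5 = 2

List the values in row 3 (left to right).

Cage h is given, leaving r2c3 = 3.
Cage j is a single given cell, so r4c5 = 2.
I is a freebie, which forces r5c2 = 5.
The 3 cells of cage a must have product 40, so r3c3 = 2.
Column 2 now contains 5, leaving r4c2 = 4.
The 3 cells of cage a must have product 40, so r4c3 = 5.
The 4 cells of cage e must have sum 13, leaving r2c2 = 1.
The 4 cells of cage e must have sum 13, so r3c2 = 3.
1 is placed in column 2, leaving r1c2 = 2.
The only place for 2 in row 2 is r2c4.
Cage b has sum 8, which forces r3c4 = 5.
The 3 cells of cage b must have sum 8, leaving r4c4 = 1.
Cage e needs sum 13, leaving r2c1 = 5.
Row 2 now contains 5, so r2c5 = 4.
5 is placed in row 3, which forces r3c1 = 4.
Column 5 already has 4, which forces r3c5 = 1.
1 is placed in row 4, which forces r4c1 = 3.
Cage d's pair has sum 5, so r5c1 = 2.
Column 5 already has 1, so r5c5 = 3.
Column 1 already has 4, so r1c1 = 1.
Cage c has sum 7, leaving r1c3 = 4.
Cage f has product 60, which forces r1c4 = 3.
3 is placed in column 5, which forces r1c5 = 5.
The 3 cells of cage g must have sum 8, leaving r5c3 = 1.
Row 5 already has 3, leaving r5c4 = 4.
The full grid is 1 2 4 3 5 / 5 1 3 2 4 / 4 3 2 5 1 / 3 4 5 1 2 / 2 5 1 4 3.

4 3 2 5 1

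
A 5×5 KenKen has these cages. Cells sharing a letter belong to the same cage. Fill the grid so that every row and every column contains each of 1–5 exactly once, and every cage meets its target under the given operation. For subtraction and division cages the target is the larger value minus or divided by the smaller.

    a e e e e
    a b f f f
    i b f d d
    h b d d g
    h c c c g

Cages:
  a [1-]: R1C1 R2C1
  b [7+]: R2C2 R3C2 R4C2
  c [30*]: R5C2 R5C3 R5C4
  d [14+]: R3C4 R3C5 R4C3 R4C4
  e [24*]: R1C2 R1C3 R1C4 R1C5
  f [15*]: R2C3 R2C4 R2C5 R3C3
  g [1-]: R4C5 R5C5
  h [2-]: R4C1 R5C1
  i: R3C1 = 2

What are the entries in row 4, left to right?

I is a freebie, which forces R3C1 = 2.
The 4 cells of cage f must have product 15, which forces R3C3 = 1.
1 is placed in row 3, so R3C2 = 4.
Row 1 needs a 5, and only R1C1 is open for it.
Cage a needs two cells with difference 1, which forces R2C1 = 4.
The only place for 2 in row 2 is R2C2.
Column 2 already has 2; hence R4C2 = 1.
1 is placed in column 2, so R1C2 = 3.
1 is placed in row 4, so R4C1 = 3.
The two cells of cage h must have difference 2; hence R5C1 = 1.
Column 2 now contains 3, so R5C2 = 5.
In row 4, 5 can only go at R4C5, so R4C5 = 5.
The 4 cells of cage d must have sum 14, leaving R3C4 = 5.
5 is placed in column 5, which forces R3C5 = 3.
Cage g's pair has difference 1, which forces R5C5 = 4.
Cage f needs product 15, so R2C3 = 5.
Cage f has product 15, so R2C4 = 3.
Column 5 now contains 3, leaving R2C5 = 1.
Column 4 now contains 3; hence R5C4 = 2.
Cage e has product 24; hence R1C3 = 4.
The 4 cells of cage e must have product 24, leaving R1C4 = 1.
Column 5 already has 1; hence R1C5 = 2.
Cage d has sum 14, so R4C3 = 2.
2 is placed in column 4, so R4C4 = 4.
Row 5 already has 2, which forces R5C3 = 3.
The full grid is 5 3 4 1 2 / 4 2 5 3 1 / 2 4 1 5 3 / 3 1 2 4 5 / 1 5 3 2 4.

3 1 2 4 5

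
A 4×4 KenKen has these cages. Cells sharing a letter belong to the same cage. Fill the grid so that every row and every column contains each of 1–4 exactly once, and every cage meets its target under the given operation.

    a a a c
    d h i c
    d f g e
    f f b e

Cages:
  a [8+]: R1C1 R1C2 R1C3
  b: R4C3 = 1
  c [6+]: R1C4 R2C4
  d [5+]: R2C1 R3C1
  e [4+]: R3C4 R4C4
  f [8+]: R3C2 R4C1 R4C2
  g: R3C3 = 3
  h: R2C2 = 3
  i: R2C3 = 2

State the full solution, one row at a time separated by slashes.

Cage h is a single given cell, so R2C2 = 3.
I is a freebie; hence R2C3 = 2.
Row 2 now contains 2, which forces R2C4 = 4.
G is a freebie; hence R3C3 = 3.
3 is placed in row 3, leaving R3C4 = 1.
Cage b is a single given cell, leaving R4C3 = 1.
Column 4 now contains 1, so R4C4 = 3.
The 3 cells of cage a must have sum 8; hence R1C1 = 3.
Cage a has sum 8; hence R1C2 = 1.
1 is placed in column 3, which forces R1C3 = 4.
Column 4 already has 4; hence R1C4 = 2.
Row 2 already has 4, leaving R2C1 = 1.
Cage d needs two cells with sum 5; hence R3C1 = 4.
Cage f has sum 8, leaving R3C2 = 2.
Cage f needs sum 8, leaving R4C1 = 2.
Cage f needs sum 8, leaving R4C2 = 4.

3 1 4 2 / 1 3 2 4 / 4 2 3 1 / 2 4 1 3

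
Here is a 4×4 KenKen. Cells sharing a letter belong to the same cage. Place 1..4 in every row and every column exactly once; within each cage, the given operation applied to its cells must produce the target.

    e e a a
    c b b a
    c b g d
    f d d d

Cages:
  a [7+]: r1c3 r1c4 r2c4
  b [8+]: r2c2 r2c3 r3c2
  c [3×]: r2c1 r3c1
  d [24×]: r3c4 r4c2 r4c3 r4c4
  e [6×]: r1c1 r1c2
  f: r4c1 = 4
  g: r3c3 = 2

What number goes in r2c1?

1

Cage g is a single given cell, so r3c3 = 2.
Cage f is given, leaving r4c1 = 4.
Cage d has product 24, so r3c4 = 4.
Row 1 needs a 1, and only r1c4 is open for it.
The only place for 4 in row 1 is r1c3.
Cage a needs sum 7, so r2c4 = 2.
Column 4 now contains 2, leaving r4c4 = 3.
Row 2 now contains 2, leaving r2c2 = 4.
Cage d needs product 24, so r4c2 = 2.
Row 4 already has 3, leaving r4c3 = 1.
The two cells of cage e must have product 6, so r1c1 = 2.
2 is placed in column 2; hence r1c2 = 3.
Column 3 now contains 1, which forces r2c3 = 3.
Cage b has sum 8, so r3c2 = 1.
Row 2 already has 3, leaving r2c1 = 1.
1 is placed in row 3, so r3c1 = 3.
The full grid is 2 3 4 1 / 1 4 3 2 / 3 1 2 4 / 4 2 1 3.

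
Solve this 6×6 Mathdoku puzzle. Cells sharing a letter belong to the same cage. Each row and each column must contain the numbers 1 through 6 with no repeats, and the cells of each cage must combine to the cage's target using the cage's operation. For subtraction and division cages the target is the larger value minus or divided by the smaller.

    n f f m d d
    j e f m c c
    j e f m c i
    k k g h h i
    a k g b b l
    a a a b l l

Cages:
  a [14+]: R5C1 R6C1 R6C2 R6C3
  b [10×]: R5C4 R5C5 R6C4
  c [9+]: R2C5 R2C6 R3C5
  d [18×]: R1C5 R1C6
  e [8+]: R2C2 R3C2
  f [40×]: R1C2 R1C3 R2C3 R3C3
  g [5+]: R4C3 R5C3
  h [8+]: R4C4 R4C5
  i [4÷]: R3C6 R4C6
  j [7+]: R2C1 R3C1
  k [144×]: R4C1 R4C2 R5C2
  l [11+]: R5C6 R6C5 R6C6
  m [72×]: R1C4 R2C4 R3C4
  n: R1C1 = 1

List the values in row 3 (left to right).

N is a freebie; hence R1C1 = 1.
Cage k has product 144; hence R4C1 = 6.
Cage k has product 144; hence R4C2 = 4.
4 is placed in row 4, leaving R4C6 = 1.
The 3 cells of cage k must have product 144, so R5C2 = 6.
1 is placed in column 6, leaving R3C6 = 4.
Row 4 needs a 2, and only R4C3 is open for it.
The 4 cells of cage f must have product 40, leaving R1C2 = 2.
Column 3 now contains 2, so R5C3 = 3.
In row 1, 5 can only go at R1C3, so R1C3 = 5.
Cage f needs product 40, leaving R2C3 = 4.
5 is placed in column 3, leaving R3C3 = 1.
1 is placed in column 3, leaving R6C3 = 6.
The 3 cells of cage m must have product 72, which forces R1C4 = 4.
Cage a has sum 14; hence R6C2 = 1.
Cage l has sum 11; hence R6C5 = 4.
Row 2 needs a 1, and only R2C5 is open for it.
Cage b needs product 10, so R5C4 = 1.
Row 5 needs a 4, and only R5C1 is open for it.
The 4 cells of cage a must have sum 14; hence R6C1 = 3.
Column 4 needs a 2, and only R6C4 is open for it.
The 3 cells of cage b must have product 10, leaving R5C5 = 5.
The 3 cells of cage l must have sum 11; hence R5C6 = 2.
Row 6 already has 2; hence R6C6 = 5.
Cage c has sum 9, so R2C6 = 6.
Cage c has sum 9, which forces R3C5 = 2.
Cage h's pair has sum 8, leaving R4C4 = 5.
5 is placed in column 5; hence R4C5 = 3.
Column 5 now contains 3, leaving R1C5 = 6.
6 is placed in column 6, so R1C6 = 3.
The two cells of cage j must have sum 7, so R2C1 = 2.
Row 2 now contains 6, so R2C4 = 3.
Row 3 already has 2; hence R3C1 = 5.
Row 3 now contains 5; hence R3C2 = 3.
Cage m has product 72, which forces R3C4 = 6.
Row 2 now contains 3, which forces R2C2 = 5.
The full grid is 1 2 5 4 6 3 / 2 5 4 3 1 6 / 5 3 1 6 2 4 / 6 4 2 5 3 1 / 4 6 3 1 5 2 / 3 1 6 2 4 5.

5 3 1 6 2 4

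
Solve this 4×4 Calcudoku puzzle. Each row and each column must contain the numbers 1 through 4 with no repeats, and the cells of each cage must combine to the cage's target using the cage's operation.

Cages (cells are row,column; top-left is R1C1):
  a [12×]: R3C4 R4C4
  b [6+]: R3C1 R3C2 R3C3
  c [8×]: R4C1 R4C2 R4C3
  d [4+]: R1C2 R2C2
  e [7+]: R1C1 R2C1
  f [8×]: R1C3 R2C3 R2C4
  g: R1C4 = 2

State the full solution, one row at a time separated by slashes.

G is a freebie, so R1C4 = 2.
Cage f has product 8, so R2C3 = 2.
In row 3, 4 can only go at R3C4, so R3C4 = 4.
The 3 cells of cage f must have product 8; hence R1C3 = 4.
Column 4 now contains 4, leaving R2C4 = 1.
4 is placed in column 3, leaving R4C3 = 1.
Column 4 now contains 4; hence R4C4 = 3.
4 is placed in row 1; hence R1C1 = 3.
Cage d needs two cells with sum 4, which forces R1C2 = 1.
Cage e's pair has sum 7; hence R2C1 = 4.
Row 2 now contains 1; hence R2C2 = 3.
Column 2 already has 1; hence R3C2 = 2.
1 is placed in column 3, leaving R3C3 = 3.
Column 1 already has 4, leaving R4C1 = 2.
Column 2 now contains 2, which forces R4C2 = 4.
Row 3 already has 2, so R3C1 = 1.

3 1 4 2 / 4 3 2 1 / 1 2 3 4 / 2 4 1 3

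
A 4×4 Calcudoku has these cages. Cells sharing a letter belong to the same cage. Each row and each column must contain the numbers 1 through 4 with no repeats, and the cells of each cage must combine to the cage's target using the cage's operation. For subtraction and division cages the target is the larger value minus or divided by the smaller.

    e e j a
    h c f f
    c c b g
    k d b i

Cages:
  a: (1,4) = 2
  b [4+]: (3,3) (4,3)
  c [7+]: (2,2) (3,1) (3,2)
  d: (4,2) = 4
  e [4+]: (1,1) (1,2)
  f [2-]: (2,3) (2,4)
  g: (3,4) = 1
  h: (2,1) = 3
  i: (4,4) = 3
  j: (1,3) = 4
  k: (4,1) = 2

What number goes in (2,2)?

1

J is a freebie, so (1,3) = 4.
Cage a is a single given cell, so (1,4) = 2.
H is a freebie, leaving (2,1) = 3.
Cage g is a single given cell, which forces (3,4) = 1.
Cage k is given, leaving (4,1) = 2.
Cage d is given, leaving (4,2) = 4.
Cage i is given; hence (4,4) = 3.
Column 1 already has 3, so (1,1) = 1.
The two cells of cage e must have sum 4, leaving (1,2) = 3.
The 3 cells of cage c must have sum 7, so (2,2) = 1.
The two cells of cage f must have difference 2, leaving (2,3) = 2.
1 is placed in column 4, leaving (2,4) = 4.
2 is placed in column 1, which forces (3,1) = 4.
Cage c has sum 7, so (3,2) = 2.
Row 3 now contains 1; hence (3,3) = 3.
Row 4 already has 3; hence (4,3) = 1.
Completed grid: 1 3 4 2 / 3 1 2 4 / 4 2 3 1 / 2 4 1 3.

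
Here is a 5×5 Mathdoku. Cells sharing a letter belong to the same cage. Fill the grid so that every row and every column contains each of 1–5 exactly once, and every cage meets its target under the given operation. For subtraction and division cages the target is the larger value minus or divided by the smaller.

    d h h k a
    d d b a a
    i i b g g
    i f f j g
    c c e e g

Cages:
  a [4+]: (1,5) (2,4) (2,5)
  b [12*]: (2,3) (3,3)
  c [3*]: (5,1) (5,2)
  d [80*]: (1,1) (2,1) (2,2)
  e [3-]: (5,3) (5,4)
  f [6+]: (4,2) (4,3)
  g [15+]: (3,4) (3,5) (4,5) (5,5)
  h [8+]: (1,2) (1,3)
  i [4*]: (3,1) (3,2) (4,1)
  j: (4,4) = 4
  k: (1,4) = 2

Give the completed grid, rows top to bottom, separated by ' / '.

4 3 5 2 1 / 5 4 3 1 2 / 1 2 4 3 5 / 2 5 1 4 3 / 3 1 2 5 4

Cage d has product 80, so (1,1) = 4.
K is a freebie, leaving (1,4) = 2.
The 3 cells of cage a must have sum 4, leaving (1,5) = 1.
The 3 cells of cage d must have product 80, leaving (2,1) = 5.
The 3 cells of cage d must have product 80; hence (2,2) = 4.
Row 2 now contains 4, leaving (2,3) = 3.
Cage a has sum 4, so (2,4) = 1.
Cage a has sum 4, which forces (2,5) = 2.
4 is placed in column 1, leaving (3,1) = 1.
Row 3 already has 1, which forces (3,2) = 2.
Column 3 now contains 3, so (3,3) = 4.
Column 1 already has 1, so (4,1) = 2.
J is a freebie, which forces (4,4) = 4.
Column 1 already has 1, which forces (5,1) = 3.
3 is placed in row 5, which forces (5,2) = 1.
Column 4 already has 4, so (5,4) = 5.
5 is placed in row 5, which forces (5,5) = 4.
The two cells of cage h must have sum 8, which forces (1,2) = 3.
Column 3 now contains 3, which forces (1,3) = 5.
5 is placed in column 4; hence (3,4) = 3.
Cage g needs sum 15; hence (3,5) = 5.
Column 2 now contains 1, leaving (4,2) = 5.
Cage f's pair has sum 6, so (4,3) = 1.
The 4 cells of cage g must have sum 15, so (4,5) = 3.
5 is placed in row 5, leaving (5,3) = 2.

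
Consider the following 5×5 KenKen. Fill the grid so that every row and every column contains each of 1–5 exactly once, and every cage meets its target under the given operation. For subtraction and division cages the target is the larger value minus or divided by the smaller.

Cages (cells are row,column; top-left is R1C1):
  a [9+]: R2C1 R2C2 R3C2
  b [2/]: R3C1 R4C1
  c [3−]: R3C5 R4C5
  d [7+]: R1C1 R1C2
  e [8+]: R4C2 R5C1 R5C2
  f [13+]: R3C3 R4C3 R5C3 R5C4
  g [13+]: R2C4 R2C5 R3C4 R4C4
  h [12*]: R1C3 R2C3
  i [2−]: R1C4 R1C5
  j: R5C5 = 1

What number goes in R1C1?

5

J is a freebie, which forces R5C5 = 1.
Row 1 needs a 1, and only R1C4 is open for it.
Cage i needs two cells with difference 2, so R1C5 = 3.
3 is placed in row 1, so R1C3 = 4.
Cage h needs two cells with product 12, which forces R2C3 = 3.
The 4 cells of cage f must have sum 13, leaving R5C3 = 2.
Cage f has sum 13, leaving R5C4 = 5.
Cage g needs sum 13, leaving R2C4 = 2.
Cage g needs sum 13; hence R2C5 = 4.
Cage e has sum 8, which forces R4C2 = 1.
Row 4 now contains 1, leaving R4C3 = 5.
Row 4 now contains 5, which forces R4C5 = 2.
The 3 cells of cage a must have sum 9, leaving R2C1 = 1.
Column 2 now contains 1, which forces R2C2 = 5.
Cage b's pair has quotient 2, leaving R3C1 = 2.
The 3 cells of cage a must have sum 9, leaving R3C2 = 3.
5 is placed in column 3, leaving R3C3 = 1.
Row 3 already has 3; hence R3C4 = 4.
Column 5 already has 2, which forces R3C5 = 5.
Row 4 now contains 2; hence R4C1 = 4.
Column 4 already has 4, leaving R4C4 = 3.
4 is placed in column 1, which forces R5C1 = 3.
Column 2 already has 3; hence R5C2 = 4.
Column 1 now contains 2; hence R1C1 = 5.
5 is placed in column 2; hence R1C2 = 2.
Completed grid: 5 2 4 1 3 / 1 5 3 2 4 / 2 3 1 4 5 / 4 1 5 3 2 / 3 4 2 5 1.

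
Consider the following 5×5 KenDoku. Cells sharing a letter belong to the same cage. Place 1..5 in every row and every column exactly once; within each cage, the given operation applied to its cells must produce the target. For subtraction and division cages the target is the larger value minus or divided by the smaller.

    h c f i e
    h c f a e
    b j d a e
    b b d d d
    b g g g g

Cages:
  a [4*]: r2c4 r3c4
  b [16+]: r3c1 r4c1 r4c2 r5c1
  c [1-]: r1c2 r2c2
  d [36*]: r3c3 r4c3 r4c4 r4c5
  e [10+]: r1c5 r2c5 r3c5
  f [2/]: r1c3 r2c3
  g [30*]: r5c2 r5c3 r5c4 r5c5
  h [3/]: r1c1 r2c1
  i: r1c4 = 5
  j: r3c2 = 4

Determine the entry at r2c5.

Cage i is given, so r1c4 = 5.
Cage j is given; hence r3c2 = 4.
Cage d needs product 36, so r3c3 = 3.
4 is placed in row 3; hence r3c4 = 1.
4 is placed in column 2, so r4c2 = 5.
Column 4 now contains 1, so r2c4 = 4.
4 is placed in column 4, leaving r4c4 = 3.
Column 4 now contains 3, leaving r5c4 = 2.
In row 2, 5 can only go at r2c5, so r2c5 = 5.
Cage e needs sum 10, leaving r1c5 = 3.
5 is placed in column 5; hence r3c5 = 2.
Cage g needs product 30; hence r5c3 = 5.
3 is placed in column 5; hence r5c5 = 1.
Row 1 now contains 3, leaving r1c1 = 1.
Row 1 now contains 1, so r1c2 = 2.
Row 1 now contains 2, so r1c3 = 4.
Cage h's pair has quotient 3, which forces r2c1 = 3.
3 is placed in row 2; hence r2c2 = 1.
Row 2 now contains 1, so r2c3 = 2.
Row 3 already has 2, which forces r3c1 = 5.
The 4 cells of cage b must have sum 16, so r4c1 = 2.
Cage d has product 36, so r4c3 = 1.
1 is placed in column 5, which forces r4c5 = 4.
5 is placed in row 5, which forces r5c1 = 4.
1 is placed in row 5; hence r5c2 = 3.
Completed grid: 1 2 4 5 3 / 3 1 2 4 5 / 5 4 3 1 2 / 2 5 1 3 4 / 4 3 5 2 1.

5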